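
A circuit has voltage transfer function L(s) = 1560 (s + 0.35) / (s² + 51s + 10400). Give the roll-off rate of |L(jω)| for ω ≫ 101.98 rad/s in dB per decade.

With 1 zero and 2 poles, the high-frequency asymptotic slope is 20 × (1 − 2) = -20 dB/decade.

-20 dB/decade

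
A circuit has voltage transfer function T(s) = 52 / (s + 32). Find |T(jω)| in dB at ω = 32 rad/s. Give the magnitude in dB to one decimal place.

1.2 dB

|j32 + 32| = √(32² + 32²) = 45.25
|T(j32)| = 52 / 45.25 = 1.149
20 log₁₀(1.149) = 1.21 dB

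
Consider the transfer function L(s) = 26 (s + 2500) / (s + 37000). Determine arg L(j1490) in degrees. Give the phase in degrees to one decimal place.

∠(j1490 + 2500) = arctan(1490/2500) = 30.79°
∠(j1490 + 37000) = arctan(1490/37000) = 2.31°
∠L(j1490) = 30.79° − 2.31° = 28.49°

28.5°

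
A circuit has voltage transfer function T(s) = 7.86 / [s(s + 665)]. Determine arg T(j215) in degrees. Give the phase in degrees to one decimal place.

-107.9 deg

∠(j215 + 665) = arctan(215/665) = 17.92°
∠(j215) = 90.00°
∠T(j215) = − (17.92° + 90.00°) = -107.92°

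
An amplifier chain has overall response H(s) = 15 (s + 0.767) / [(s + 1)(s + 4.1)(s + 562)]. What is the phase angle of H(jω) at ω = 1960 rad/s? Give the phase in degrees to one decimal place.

-163.9 deg

∠(j1960 + 0.767) = arctan(1960/0.767) = 89.98°
∠(j1960 + 1) = arctan(1960/1) = 89.97°
∠(j1960 + 4.1) = arctan(1960/4.1) = 89.88°
∠(j1960 + 562) = arctan(1960/562) = 74.00°
∠H(j1960) = 89.98° − (89.97° + 89.88° + 74.00°) = -163.87°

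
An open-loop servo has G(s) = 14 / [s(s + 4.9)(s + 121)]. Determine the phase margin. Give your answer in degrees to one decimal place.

89.7°

Gain crossover: |G(jω)| = 1 at ω ≈ 0.0236 rad/sec.
∠G(j0.0236) = −90° − arctan(0.0236/4.9) − arctan(0.0236/121) ≈ -90.29°
PM = 180° + (-90.29°) = 89.71°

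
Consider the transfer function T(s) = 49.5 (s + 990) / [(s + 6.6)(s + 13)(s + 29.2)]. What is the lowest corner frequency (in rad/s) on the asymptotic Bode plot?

6.6 rad/s

Break frequencies occur at each pole and zero magnitude: 6.6 rad/s, 13 rad/s, 29.2 rad/s, 990 rad/s.
The lowest is 6.6 rad/s.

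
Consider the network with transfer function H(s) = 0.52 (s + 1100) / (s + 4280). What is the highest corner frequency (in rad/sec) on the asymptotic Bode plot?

Break frequencies occur at each pole and zero magnitude: 1100 rad/sec, 4280 rad/sec.
The highest is 4280 rad/sec.

4280 rad/sec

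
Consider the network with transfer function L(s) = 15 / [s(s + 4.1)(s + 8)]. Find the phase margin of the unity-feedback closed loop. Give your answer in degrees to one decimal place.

Gain crossover: |L(jω)| = 1 at ω ≈ 0.454 rad/s.
∠L(j0.454) = −90° − arctan(0.454/4.1) − arctan(0.454/8) ≈ -99.56°
PM = 180° + (-99.56°) = 80.44°

80.4 deg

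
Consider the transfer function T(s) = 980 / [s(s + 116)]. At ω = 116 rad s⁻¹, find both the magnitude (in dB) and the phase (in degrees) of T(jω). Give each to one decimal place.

|j116 + 116| = √(116² + 116²) = 164
|j116| = 116
|T(j116)| = 980 / (164 × 116) = 0.051499
20 log₁₀(0.051499) = -25.76 dB
∠(j116 + 116) = arctan(116/116) = 45.00°
∠(j116) = 90.00°
∠T(j116) = − (45.00° + 90.00°) = -135.00°

|T| = -25.8 dB, ∠T = -135.0°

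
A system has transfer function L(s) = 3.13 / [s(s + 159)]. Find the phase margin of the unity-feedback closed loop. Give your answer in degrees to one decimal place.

90.0 deg

Gain crossover: |L(jω)| = 1 at ω ≈ 0.0197 rad/sec.
∠L(j0.0197) = −90° − arctan(0.0197/159) ≈ -90.01°
PM = 180° + (-90.01°) = 89.99°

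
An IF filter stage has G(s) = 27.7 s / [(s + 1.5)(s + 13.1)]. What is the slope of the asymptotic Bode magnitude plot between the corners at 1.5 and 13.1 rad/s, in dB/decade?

In this band the factors already past their corner are: 1 differentiator zero, pole at 1.5; net slope = 0 dB/decade.

0 dB/decade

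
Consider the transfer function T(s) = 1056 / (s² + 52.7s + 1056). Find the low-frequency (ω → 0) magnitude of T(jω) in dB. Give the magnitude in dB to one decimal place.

0.0 dB

T(0) = 1056 / 1056 = 1
20 log₁₀(1) = 0.00 dB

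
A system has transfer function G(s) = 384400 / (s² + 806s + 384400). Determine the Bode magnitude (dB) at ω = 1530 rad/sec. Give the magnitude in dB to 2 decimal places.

-15.59 dB

|(j1530)² + 806(j1530) + 384400| = |-1.9565e+06 + j1.2332e+06| = 2.313e+06
|G(j1530)| = 384400 / 2.313e+06 = 0.16621
20 log₁₀(0.16621) = -15.587 dB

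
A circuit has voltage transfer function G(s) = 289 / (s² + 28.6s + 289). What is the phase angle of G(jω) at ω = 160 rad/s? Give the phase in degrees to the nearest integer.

∠[(j160)² + 28.6(j160) + 289] = ∠[-25311 + j4576] = 169.75°
∠G(j160) = −169.75° = -169.75°

-170°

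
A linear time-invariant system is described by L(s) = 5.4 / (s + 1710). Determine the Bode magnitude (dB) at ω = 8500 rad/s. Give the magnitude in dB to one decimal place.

|j8500 + 1710| = √(8500² + 1710²) = 8670
|L(j8500)| = 5.4 / 8670 = 0.00062282
20 log₁₀(0.00062282) = -64.11 dB

-64.1 dB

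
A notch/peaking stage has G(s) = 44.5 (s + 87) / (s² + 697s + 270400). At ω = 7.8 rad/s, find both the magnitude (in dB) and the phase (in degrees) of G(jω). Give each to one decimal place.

|j7.8 + 87| = √(7.8² + 87²) = 87.35
|(j7.8)² + 697(j7.8) + 270400| = |2.7034e+05 + j5436.6| = 2.704e+05
|G(j7.8)| = 44.5 × 87.35 / 2.704e+05 = 0.014375
20 log₁₀(0.014375) = -36.85 dB
∠(j7.8 + 87) = arctan(7.8/87) = 5.12°
∠[(j7.8)² + 697(j7.8) + 270400] = ∠[2.7034e+05 + j5436.6] = 1.15°
∠G(j7.8) = 5.12° − 1.15° = 3.97°

|G| = -36.8 dB, ∠G = 4.0°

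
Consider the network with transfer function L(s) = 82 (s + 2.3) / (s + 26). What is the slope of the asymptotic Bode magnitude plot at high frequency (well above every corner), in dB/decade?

With 1 zero and 1 pole, the high-frequency asymptotic slope is 20 × (1 − 1) = 0 dB/decade.

0 dB/decade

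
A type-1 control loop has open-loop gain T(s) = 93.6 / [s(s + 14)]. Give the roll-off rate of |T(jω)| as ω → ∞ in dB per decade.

-40 dB/decade

With 0 zeros and 2 poles, the high-frequency asymptotic slope is 20 × (0 − 2) = -40 dB/decade.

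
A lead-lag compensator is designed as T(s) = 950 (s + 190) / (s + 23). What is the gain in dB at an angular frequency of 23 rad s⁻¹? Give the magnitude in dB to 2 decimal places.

74.95 dB

|j23 + 190| = √(23² + 190²) = 191.4
|j23 + 23| = √(23² + 23²) = 32.53
|T(j23)| = 950 × 191.4 / 32.53 = 5589.8
20 log₁₀(5589.8) = 74.948 dB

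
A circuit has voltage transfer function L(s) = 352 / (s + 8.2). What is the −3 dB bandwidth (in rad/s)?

For a single-pole low-pass, the −3 dB point is at the pole: ω = 8.2 rad/s.

8.2 rad/s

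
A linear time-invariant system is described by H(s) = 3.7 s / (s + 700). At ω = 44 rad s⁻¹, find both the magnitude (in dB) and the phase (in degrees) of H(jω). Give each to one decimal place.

|H| = -12.7 dB, ∠H = 86.4 deg

|j44| = 44
|j44 + 700| = √(44² + 700²) = 701.4
|H(j44)| = 3.7 × 44 / 701.4 = 0.23211
20 log₁₀(0.23211) = -12.69 dB
∠(j44) = 90.00°
∠(j44 + 700) = arctan(44/700) = 3.60°
∠H(j44) = 90.00° − 3.60° = 86.40°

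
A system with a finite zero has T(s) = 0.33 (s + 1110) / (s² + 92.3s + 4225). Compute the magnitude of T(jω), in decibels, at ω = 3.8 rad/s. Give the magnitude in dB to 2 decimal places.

-21.24 dB

|j3.8 + 1110| = √(3.8² + 1110²) = 1110
|(j3.8)² + 92.3(j3.8) + 4225| = |4210.6 + j350.74| = 4225
|T(j3.8)| = 0.33 × 1110 / 4225 = 0.086696
20 log₁₀(0.086696) = -21.240 dB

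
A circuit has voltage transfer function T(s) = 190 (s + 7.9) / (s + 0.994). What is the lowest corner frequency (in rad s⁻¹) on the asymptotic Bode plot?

0.994 rad s⁻¹

Break frequencies occur at each pole and zero magnitude: 0.994 rad s⁻¹, 7.9 rad s⁻¹.
The lowest is 0.994 rad s⁻¹.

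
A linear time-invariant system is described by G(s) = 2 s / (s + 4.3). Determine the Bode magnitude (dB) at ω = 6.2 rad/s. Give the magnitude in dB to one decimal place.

|j6.2| = 6.2
|j6.2 + 4.3| = √(6.2² + 4.3²) = 7.545
|G(j6.2)| = 2 × 6.2 / 7.545 = 1.6434
20 log₁₀(1.6434) = 4.32 dB

4.3 dB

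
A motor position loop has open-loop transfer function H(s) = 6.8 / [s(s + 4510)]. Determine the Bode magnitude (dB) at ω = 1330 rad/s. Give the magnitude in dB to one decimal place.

-119.3 dB

|j1330 + 4510| = √(1330² + 4510²) = 4702
|j1330| = 1330
|H(j1330)| = 6.8 / (4702 × 1330) = 1.0874e-06
20 log₁₀(1.0874e-06) = -119.27 dB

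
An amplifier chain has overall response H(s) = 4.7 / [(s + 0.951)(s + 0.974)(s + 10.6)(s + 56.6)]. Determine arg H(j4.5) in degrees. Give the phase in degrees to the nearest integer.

-183 deg

∠(j4.5 + 0.951) = arctan(4.5/0.951) = 78.07°
∠(j4.5 + 0.974) = arctan(4.5/0.974) = 77.79°
∠(j4.5 + 10.6) = arctan(4.5/10.6) = 23.00°
∠(j4.5 + 56.6) = arctan(4.5/56.6) = 4.55°
∠H(j4.5) = − (78.07° + 77.79° + 23.00° + 4.55°) = -183.40°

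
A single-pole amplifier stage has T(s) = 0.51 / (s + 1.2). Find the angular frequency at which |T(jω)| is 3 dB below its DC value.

For a single-pole low-pass, the −3 dB point is at the pole: ω = 1.2 rad s⁻¹.

1.2 rad s⁻¹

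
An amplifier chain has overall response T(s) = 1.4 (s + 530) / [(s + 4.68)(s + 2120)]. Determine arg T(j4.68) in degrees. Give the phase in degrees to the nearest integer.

∠(j4.68 + 530) = arctan(4.68/530) = 0.51°
∠(j4.68 + 4.68) = arctan(4.68/4.68) = 45.00°
∠(j4.68 + 2120) = arctan(4.68/2120) = 0.13°
∠T(j4.68) = 0.51° − (45.00° + 0.13°) = -44.62°

-45 deg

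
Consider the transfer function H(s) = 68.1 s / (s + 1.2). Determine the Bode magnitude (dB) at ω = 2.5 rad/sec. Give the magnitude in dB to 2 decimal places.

35.76 dB

|j2.5| = 2.5
|j2.5 + 1.2| = √(2.5² + 1.2²) = 2.773
|H(j2.5)| = 68.1 × 2.5 / 2.773 = 61.394
20 log₁₀(61.394) = 35.762 dB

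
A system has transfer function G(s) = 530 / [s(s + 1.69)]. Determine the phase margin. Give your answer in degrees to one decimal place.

Gain crossover: |G(jω)| = 1 at ω ≈ 23 rad/sec.
∠G(j23) = −90° − arctan(23/1.69) ≈ -175.80°
PM = 180° + (-175.80°) = 4.20°

4.2°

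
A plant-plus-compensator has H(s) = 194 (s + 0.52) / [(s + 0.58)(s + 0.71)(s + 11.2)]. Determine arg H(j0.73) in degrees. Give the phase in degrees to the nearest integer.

-47°

∠(j0.73 + 0.52) = arctan(0.73/0.52) = 54.54°
∠(j0.73 + 0.58) = arctan(0.73/0.58) = 51.53°
∠(j0.73 + 0.71) = arctan(0.73/0.71) = 45.80°
∠(j0.73 + 11.2) = arctan(0.73/11.2) = 3.73°
∠H(j0.73) = 54.54° − (51.53° + 45.80° + 3.73°) = -46.52°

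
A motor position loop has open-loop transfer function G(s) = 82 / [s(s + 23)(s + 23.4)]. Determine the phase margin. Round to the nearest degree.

89°

Gain crossover: |G(jω)| = 1 at ω ≈ 0.152 rad/s.
∠G(j0.152) = −90° − arctan(0.152/23) − arctan(0.152/23.4) ≈ -90.75°
PM = 180° + (-90.75°) = 89.25°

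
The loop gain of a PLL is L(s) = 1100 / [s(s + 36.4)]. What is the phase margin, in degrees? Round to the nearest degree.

Gain crossover: |L(jω)| = 1 at ω ≈ 24.9 rad/s.
∠L(j24.9) = −90° − arctan(24.9/36.4) ≈ -124.41°
PM = 180° + (-124.41°) = 55.59°

56°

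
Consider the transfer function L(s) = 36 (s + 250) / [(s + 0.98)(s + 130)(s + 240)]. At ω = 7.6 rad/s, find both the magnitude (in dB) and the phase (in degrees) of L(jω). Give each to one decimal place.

|L| = -28.5 dB, ∠L = -86.1°

|j7.6 + 250| = √(7.6² + 250²) = 250.1
|j7.6 + 0.98| = √(7.6² + 0.98²) = 7.663
|j7.6 + 130| = √(7.6² + 130²) = 130.2
|j7.6 + 240| = √(7.6² + 240²) = 240.1
|L(j7.6)| = 36 × 250.1 / (7.663 × 130.2 × 240.1) = 0.037578
20 log₁₀(0.037578) = -28.50 dB
∠(j7.6 + 250) = arctan(7.6/250) = 1.74°
∠(j7.6 + 0.98) = arctan(7.6/0.98) = 82.65°
∠(j7.6 + 130) = arctan(7.6/130) = 3.35°
∠(j7.6 + 240) = arctan(7.6/240) = 1.81°
∠L(j7.6) = 1.74° − (82.65° + 3.35° + 1.81°) = -86.07°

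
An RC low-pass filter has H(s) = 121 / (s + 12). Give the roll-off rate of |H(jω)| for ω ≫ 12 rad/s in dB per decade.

-20 dB/decade

With 0 zeros and 1 pole, the high-frequency asymptotic slope is 20 × (0 − 1) = -20 dB/decade.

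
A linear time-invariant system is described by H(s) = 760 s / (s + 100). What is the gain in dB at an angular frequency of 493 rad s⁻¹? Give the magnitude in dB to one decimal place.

|j493| = 493
|j493 + 100| = √(493² + 100²) = 503
|H(j493)| = 760 × 493 / 503 = 744.83
20 log₁₀(744.83) = 57.44 dB

57.4 dB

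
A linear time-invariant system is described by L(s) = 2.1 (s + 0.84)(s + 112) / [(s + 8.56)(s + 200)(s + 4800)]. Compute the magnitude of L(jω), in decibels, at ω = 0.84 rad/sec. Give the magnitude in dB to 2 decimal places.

-89.41 dB

|j0.84 + 0.84| = √(0.84² + 0.84²) = 1.188
|j0.84 + 112| = √(0.84² + 112²) = 112
|j0.84 + 8.56| = √(0.84² + 8.56²) = 8.601
|j0.84 + 200| = √(0.84² + 200²) = 200
|j0.84 + 4800| = √(0.84² + 4800²) = 4800
|L(j0.84)| = 2.1 × 1.188 × 112 / (8.601 × 200 × 4800) = 3.3839e-05
20 log₁₀(3.3839e-05) = -89.412 dB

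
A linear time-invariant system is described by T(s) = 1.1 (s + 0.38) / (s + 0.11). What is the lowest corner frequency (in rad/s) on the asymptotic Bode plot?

0.11 rad/s

Break frequencies occur at each pole and zero magnitude: 0.11 rad/s, 0.38 rad/s.
The lowest is 0.11 rad/s.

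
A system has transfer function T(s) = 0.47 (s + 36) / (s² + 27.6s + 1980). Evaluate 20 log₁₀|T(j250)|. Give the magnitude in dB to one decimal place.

-54.2 dB

|j250 + 36| = √(250² + 36²) = 252.6
|(j250)² + 27.6(j250) + 1980| = |-60520 + j6900| = 6.091e+04
|T(j250)| = 0.47 × 252.6 / 6.091e+04 = 0.0019489
20 log₁₀(0.0019489) = -54.20 dB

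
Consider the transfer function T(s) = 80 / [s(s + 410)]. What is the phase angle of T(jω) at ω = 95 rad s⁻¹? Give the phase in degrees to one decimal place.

-103.0°

∠(j95 + 410) = arctan(95/410) = 13.05°
∠(j95) = 90.00°
∠T(j95) = − (13.05° + 90.00°) = -103.05°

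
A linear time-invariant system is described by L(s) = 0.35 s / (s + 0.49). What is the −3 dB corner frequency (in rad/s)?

For a single-pole high-pass, the −3 dB point is at the pole: ω = 0.49 rad/s.

0.49 rad/s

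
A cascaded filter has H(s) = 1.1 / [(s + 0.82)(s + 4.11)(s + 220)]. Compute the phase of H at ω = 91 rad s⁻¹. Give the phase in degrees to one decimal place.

∠(j91 + 0.82) = arctan(91/0.82) = 89.48°
∠(j91 + 4.11) = arctan(91/4.11) = 87.41°
∠(j91 + 220) = arctan(91/220) = 22.47°
∠H(j91) = − (89.48° + 87.41° + 22.47°) = -199.37°

-199.4 deg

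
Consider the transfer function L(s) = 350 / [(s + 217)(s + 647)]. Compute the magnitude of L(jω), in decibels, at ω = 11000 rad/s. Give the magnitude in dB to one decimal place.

-110.8 dB

|j11000 + 217| = √(11000² + 217²) = 1.1e+04
|j11000 + 647| = √(11000² + 647²) = 1.102e+04
|L(j11000)| = 350 / (1.1e+04 × 1.102e+04) = 2.887e-06
20 log₁₀(2.887e-06) = -110.79 dB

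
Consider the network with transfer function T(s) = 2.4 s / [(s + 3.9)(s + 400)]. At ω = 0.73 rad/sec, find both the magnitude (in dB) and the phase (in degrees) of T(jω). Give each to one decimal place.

|j0.73| = 0.73
|j0.73 + 3.9| = √(0.73² + 3.9²) = 3.968
|j0.73 + 400| = √(0.73² + 400²) = 400
|T(j0.73)| = 2.4 × 0.73 / (3.968 × 400) = 0.0011039
20 log₁₀(0.0011039) = -59.14 dB
∠(j0.73) = 90.00°
∠(j0.73 + 3.9) = arctan(0.73/3.9) = 10.60°
∠(j0.73 + 400) = arctan(0.73/400) = 0.10°
∠T(j0.73) = 90.00° − (10.60° + 0.10°) = 79.29°

|T| = -59.1 dB, ∠T = 79.3 deg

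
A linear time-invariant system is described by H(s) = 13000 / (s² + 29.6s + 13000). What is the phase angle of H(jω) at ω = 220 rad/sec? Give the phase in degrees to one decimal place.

-169.6°

∠[(j220)² + 29.6(j220) + 13000] = ∠[-35400 + j6512] = 169.58°
∠H(j220) = −169.58° = -169.58°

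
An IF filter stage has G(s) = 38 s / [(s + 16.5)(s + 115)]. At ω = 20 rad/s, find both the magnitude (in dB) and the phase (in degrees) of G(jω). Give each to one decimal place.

|G| = -12.0 dB, ∠G = 29.7°

|j20| = 20
|j20 + 16.5| = √(20² + 16.5²) = 25.93
|j20 + 115| = √(20² + 115²) = 116.7
|G(j20)| = 38 × 20 / (25.93 × 116.7) = 0.25112
20 log₁₀(0.25112) = -12.00 dB
∠(j20) = 90.00°
∠(j20 + 16.5) = arctan(20/16.5) = 50.48°
∠(j20 + 115) = arctan(20/115) = 9.87°
∠G(j20) = 90.00° − (50.48° + 9.87°) = 29.66°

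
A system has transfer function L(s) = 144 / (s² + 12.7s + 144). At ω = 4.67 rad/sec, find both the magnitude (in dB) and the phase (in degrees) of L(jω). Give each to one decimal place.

|L| = 0.5 dB, ∠L = -25.9°

|(j4.67)² + 12.7(j4.67) + 144| = |122.19 + j59.309| = 135.8
|L(j4.67)| = 144 / 135.8 = 1.0602
20 log₁₀(1.0602) = 0.51 dB
∠[(j4.67)² + 12.7(j4.67) + 144] = ∠[122.19 + j59.309] = 25.89°
∠L(j4.67) = −25.89° = -25.89°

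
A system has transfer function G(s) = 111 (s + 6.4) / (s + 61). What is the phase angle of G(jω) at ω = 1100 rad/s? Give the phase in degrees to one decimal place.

2.8 deg

∠(j1100 + 6.4) = arctan(1100/6.4) = 89.67°
∠(j1100 + 61) = arctan(1100/61) = 86.83°
∠G(j1100) = 89.67° − 86.83° = 2.84°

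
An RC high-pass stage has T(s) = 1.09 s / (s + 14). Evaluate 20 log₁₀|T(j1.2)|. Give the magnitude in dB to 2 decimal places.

-20.62 dB

|j1.2| = 1.2
|j1.2 + 14| = √(1.2² + 14²) = 14.05
|T(j1.2)| = 1.09 × 1.2 / 14.05 = 0.093087
20 log₁₀(0.093087) = -20.622 dB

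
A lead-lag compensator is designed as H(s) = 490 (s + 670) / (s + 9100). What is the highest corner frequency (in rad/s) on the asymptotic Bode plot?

Break frequencies occur at each pole and zero magnitude: 670 rad/s, 9100 rad/s.
The highest is 9100 rad/s.

9100 rad/s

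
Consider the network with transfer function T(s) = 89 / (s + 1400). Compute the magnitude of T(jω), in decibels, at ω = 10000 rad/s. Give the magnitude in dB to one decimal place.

-41.1 dB

|j10000 + 1400| = √(10000² + 1400²) = 1.01e+04
|T(j10000)| = 89 / 1.01e+04 = 0.008814
20 log₁₀(0.008814) = -41.10 dB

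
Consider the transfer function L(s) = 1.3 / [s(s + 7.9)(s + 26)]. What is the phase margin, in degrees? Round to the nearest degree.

90°

Gain crossover: |L(jω)| = 1 at ω ≈ 0.00633 rad s⁻¹.
∠L(j0.00633) = −90° − arctan(0.00633/7.9) − arctan(0.00633/26) ≈ -90.06°
PM = 180° + (-90.06°) = 89.94°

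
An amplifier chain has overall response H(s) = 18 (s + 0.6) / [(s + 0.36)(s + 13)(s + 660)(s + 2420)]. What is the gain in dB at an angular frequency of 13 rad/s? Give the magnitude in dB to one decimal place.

-124.2 dB

|j13 + 0.6| = √(13² + 0.6²) = 13.01
|j13 + 0.36| = √(13² + 0.36²) = 13
|j13 + 13| = √(13² + 13²) = 18.38
|j13 + 660| = √(13² + 660²) = 660.1
|j13 + 2420| = √(13² + 2420²) = 2420
|H(j13)| = 18 × 13.01 / (13 × 18.38 × 660.1 × 2420) = 6.1328e-07
20 log₁₀(6.1328e-07) = -124.25 dB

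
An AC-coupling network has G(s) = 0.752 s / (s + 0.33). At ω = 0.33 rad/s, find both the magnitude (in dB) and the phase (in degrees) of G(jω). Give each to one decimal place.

|G| = -5.5 dB, ∠G = 45.0°

|j0.33| = 0.33
|j0.33 + 0.33| = √(0.33² + 0.33²) = 0.4667
|G(j0.33)| = 0.752 × 0.33 / 0.4667 = 0.53174
20 log₁₀(0.53174) = -5.49 dB
∠(j0.33) = 90.00°
∠(j0.33 + 0.33) = arctan(0.33/0.33) = 45.00°
∠G(j0.33) = 90.00° − 45.00° = 45.00°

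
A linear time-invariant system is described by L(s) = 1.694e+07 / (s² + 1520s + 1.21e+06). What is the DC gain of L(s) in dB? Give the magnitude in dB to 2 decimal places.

22.92 dB

L(0) = 1.694e+07 / 1.21e+06 = 14
20 log₁₀(14) = 22.923 dB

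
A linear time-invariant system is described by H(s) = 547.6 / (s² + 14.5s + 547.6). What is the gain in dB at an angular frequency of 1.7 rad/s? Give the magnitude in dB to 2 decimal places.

|(j1.7)² + 14.5(j1.7) + 547.6| = |544.71 + j24.65| = 545.3
|H(j1.7)| = 547.6 / 545.3 = 1.0043
20 log₁₀(1.0043) = 0.037 dB

0.04 dB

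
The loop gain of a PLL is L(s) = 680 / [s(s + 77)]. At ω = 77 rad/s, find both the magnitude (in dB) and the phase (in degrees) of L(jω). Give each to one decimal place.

|j77 + 77| = √(77² + 77²) = 108.9
|j77| = 77
|L(j77)| = 680 / (108.9 × 77) = 0.081098
20 log₁₀(0.081098) = -21.82 dB
∠(j77 + 77) = arctan(77/77) = 45.00°
∠(j77) = 90.00°
∠L(j77) = − (45.00° + 90.00°) = -135.00°

|L| = -21.8 dB, ∠L = -135.0°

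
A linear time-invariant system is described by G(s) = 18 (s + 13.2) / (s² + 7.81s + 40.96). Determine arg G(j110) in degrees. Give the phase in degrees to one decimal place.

-92.8°

∠(j110 + 13.2) = arctan(110/13.2) = 83.16°
∠[(j110)² + 7.81(j110) + 40.96] = ∠[-12059 + j859.1] = 175.93°
∠G(j110) = 83.16° − 175.93° = -92.77°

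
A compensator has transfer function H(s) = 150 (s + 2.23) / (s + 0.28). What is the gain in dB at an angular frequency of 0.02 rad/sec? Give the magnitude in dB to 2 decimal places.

61.52 dB

|j0.02 + 2.23| = √(0.02² + 2.23²) = 2.23
|j0.02 + 0.28| = √(0.02² + 0.28²) = 0.2807
|H(j0.02)| = 150 × 2.23 / 0.2807 = 1191.7
20 log₁₀(1191.7) = 61.523 dB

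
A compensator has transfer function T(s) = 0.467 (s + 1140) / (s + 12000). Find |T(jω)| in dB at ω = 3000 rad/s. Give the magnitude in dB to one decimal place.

|j3000 + 1140| = √(3000² + 1140²) = 3209
|j3000 + 12000| = √(3000² + 12000²) = 1.237e+04
|T(j3000)| = 0.467 × 3209 / 1.237e+04 = 0.12117
20 log₁₀(0.12117) = -18.33 dB

-18.3 dB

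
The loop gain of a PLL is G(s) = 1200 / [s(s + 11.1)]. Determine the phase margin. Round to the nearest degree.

Gain crossover: |G(jω)| = 1 at ω ≈ 33.8 rad s⁻¹.
∠G(j33.8) = −90° − arctan(33.8/11.1) ≈ -161.80°
PM = 180° + (-161.80°) = 18.20°

18 deg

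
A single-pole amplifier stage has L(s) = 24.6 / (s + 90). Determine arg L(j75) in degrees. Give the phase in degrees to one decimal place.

∠(j75 + 90) = arctan(75/90) = 39.81°
∠L(j75) = −39.81° = -39.81°

-39.8°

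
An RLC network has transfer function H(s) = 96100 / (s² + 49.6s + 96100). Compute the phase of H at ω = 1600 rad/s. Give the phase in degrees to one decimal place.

∠[(j1600)² + 49.6(j1600) + 96100] = ∠[-2.4639e+06 + j79360] = 178.16°
∠H(j1600) = −178.16° = -178.16°

-178.2°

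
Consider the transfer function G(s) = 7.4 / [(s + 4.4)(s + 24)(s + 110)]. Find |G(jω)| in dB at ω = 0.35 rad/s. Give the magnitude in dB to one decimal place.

-63.9 dB

|j0.35 + 4.4| = √(0.35² + 4.4²) = 4.414
|j0.35 + 24| = √(0.35² + 24²) = 24
|j0.35 + 110| = √(0.35² + 110²) = 110
|G(j0.35)| = 7.4 / (4.414 × 24 × 110) = 0.00063498
20 log₁₀(0.00063498) = -63.94 dB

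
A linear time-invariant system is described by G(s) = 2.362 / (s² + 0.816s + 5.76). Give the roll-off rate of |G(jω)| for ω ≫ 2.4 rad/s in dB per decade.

-40 dB/decade

With 0 zeros and 2 poles, the high-frequency asymptotic slope is 20 × (0 − 2) = -40 dB/decade.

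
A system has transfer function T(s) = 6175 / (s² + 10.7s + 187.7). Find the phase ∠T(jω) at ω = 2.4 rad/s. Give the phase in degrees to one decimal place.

∠[(j2.4)² + 10.7(j2.4) + 187.7] = ∠[181.94 + j25.68] = 8.03°
∠T(j2.4) = −8.03° = -8.03°

-8.0°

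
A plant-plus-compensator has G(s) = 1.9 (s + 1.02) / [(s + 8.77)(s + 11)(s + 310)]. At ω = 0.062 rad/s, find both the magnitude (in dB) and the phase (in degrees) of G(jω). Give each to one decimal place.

|j0.062 + 1.02| = √(0.062² + 1.02²) = 1.022
|j0.062 + 8.77| = √(0.062² + 8.77²) = 8.77
|j0.062 + 11| = √(0.062² + 11²) = 11
|j0.062 + 310| = √(0.062² + 310²) = 310
|G(j0.062)| = 1.9 × 1.022 / (8.77 × 11 × 310) = 6.4921e-05
20 log₁₀(6.4921e-05) = -83.75 dB
∠(j0.062 + 1.02) = arctan(0.062/1.02) = 3.48°
∠(j0.062 + 8.77) = arctan(0.062/8.77) = 0.41°
∠(j0.062 + 11) = arctan(0.062/11) = 0.32°
∠(j0.062 + 310) = arctan(0.062/310) = 0.01°
∠G(j0.062) = 3.48° − (0.41° + 0.32° + 0.01°) = 2.74°

|G| = -83.8 dB, ∠G = 2.7 deg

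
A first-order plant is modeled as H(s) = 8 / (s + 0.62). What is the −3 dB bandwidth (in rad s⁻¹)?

0.62 rad s⁻¹

For a single-pole low-pass, the −3 dB point is at the pole: ω = 0.62 rad s⁻¹.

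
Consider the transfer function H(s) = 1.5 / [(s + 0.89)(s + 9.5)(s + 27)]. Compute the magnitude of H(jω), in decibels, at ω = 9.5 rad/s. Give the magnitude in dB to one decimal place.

-67.8 dB

|j9.5 + 0.89| = √(9.5² + 0.89²) = 9.542
|j9.5 + 9.5| = √(9.5² + 9.5²) = 13.44
|j9.5 + 27| = √(9.5² + 27²) = 28.62
|H(j9.5)| = 1.5 / (9.542 × 13.44 × 28.62) = 0.00040881
20 log₁₀(0.00040881) = -67.77 dB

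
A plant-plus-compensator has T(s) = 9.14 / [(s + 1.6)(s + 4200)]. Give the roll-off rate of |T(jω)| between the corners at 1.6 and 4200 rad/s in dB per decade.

-20 dB/decade

In this band the factors already past their corner are: pole at 1.6; net slope = -20 dB/decade.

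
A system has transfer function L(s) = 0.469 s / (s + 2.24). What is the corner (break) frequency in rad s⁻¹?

The single real pole at s = −2.24 gives a corner at ω = 2.24 rad s⁻¹.

2.24 rad s⁻¹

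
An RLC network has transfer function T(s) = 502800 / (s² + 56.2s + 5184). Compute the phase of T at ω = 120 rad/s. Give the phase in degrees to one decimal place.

∠[(j120)² + 56.2(j120) + 5184] = ∠[-9216 + j6744] = 143.80°
∠T(j120) = −143.80° = -143.80°

-143.8°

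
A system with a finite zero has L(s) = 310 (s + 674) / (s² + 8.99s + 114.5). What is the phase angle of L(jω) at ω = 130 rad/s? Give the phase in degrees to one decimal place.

∠(j130 + 674) = arctan(130/674) = 10.92°
∠[(j130)² + 8.99(j130) + 114.5] = ∠[-16786 + j1168.7] = 176.02°
∠L(j130) = 10.92° − 176.02° = -165.10°

-165.1 deg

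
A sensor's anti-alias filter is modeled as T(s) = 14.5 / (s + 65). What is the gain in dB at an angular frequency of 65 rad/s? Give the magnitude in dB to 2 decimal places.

-16.04 dB

|j65 + 65| = √(65² + 65²) = 91.92
|T(j65)| = 14.5 / 91.92 = 0.15774
20 log₁₀(0.15774) = -16.041 dB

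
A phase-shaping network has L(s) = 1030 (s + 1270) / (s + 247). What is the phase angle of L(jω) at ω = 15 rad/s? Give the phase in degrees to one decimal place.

∠(j15 + 1270) = arctan(15/1270) = 0.68°
∠(j15 + 247) = arctan(15/247) = 3.48°
∠L(j15) = 0.68° − 3.48° = -2.80°

-2.8°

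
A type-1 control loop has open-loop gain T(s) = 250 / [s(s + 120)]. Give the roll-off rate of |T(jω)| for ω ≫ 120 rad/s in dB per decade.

With 0 zeros and 2 poles, the high-frequency asymptotic slope is 20 × (0 − 2) = -40 dB/decade.

-40 dB/decade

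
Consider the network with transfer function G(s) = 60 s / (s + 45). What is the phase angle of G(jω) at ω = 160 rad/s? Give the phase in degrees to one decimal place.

∠(j160) = 90.00°
∠(j160 + 45) = arctan(160/45) = 74.29°
∠G(j160) = 90.00° − 74.29° = 15.71°

15.7°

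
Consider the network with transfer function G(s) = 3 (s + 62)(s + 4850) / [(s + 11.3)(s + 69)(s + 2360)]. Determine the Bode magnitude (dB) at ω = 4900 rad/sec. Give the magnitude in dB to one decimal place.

-62.2 dB

|j4900 + 62| = √(4900² + 62²) = 4900
|j4900 + 4850| = √(4900² + 4850²) = 6894
|j4900 + 11.3| = √(4900² + 11.3²) = 4900
|j4900 + 69| = √(4900² + 69²) = 4900
|j4900 + 2360| = √(4900² + 2360²) = 5439
|G(j4900)| = 3 × 4900 × 6894 / (4900 × 4900 × 5439) = 0.0007761
20 log₁₀(0.0007761) = -62.20 dB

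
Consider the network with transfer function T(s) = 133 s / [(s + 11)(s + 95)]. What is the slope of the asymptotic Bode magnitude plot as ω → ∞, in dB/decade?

-20 dB/decade

With 1 zero and 2 poles, the high-frequency asymptotic slope is 20 × (1 − 2) = -20 dB/decade.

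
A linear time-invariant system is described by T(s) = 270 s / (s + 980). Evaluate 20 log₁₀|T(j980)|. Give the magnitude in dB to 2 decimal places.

45.62 dB

|j980| = 980
|j980 + 980| = √(980² + 980²) = 1386
|T(j980)| = 270 × 980 / 1386 = 190.92
20 log₁₀(190.92) = 45.617 dB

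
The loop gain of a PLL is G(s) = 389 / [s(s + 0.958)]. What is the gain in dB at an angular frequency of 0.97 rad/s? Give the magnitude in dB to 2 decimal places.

49.37 dB

|j0.97 + 0.958| = √(0.97² + 0.958²) = 1.363
|j0.97| = 0.97
|G(j0.97)| = 389 / (1.363 × 0.97) = 294.16
20 log₁₀(294.16) = 49.372 dB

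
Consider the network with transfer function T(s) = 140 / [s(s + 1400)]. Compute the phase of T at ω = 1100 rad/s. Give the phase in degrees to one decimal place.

∠(j1100 + 1400) = arctan(1100/1400) = 38.16°
∠(j1100) = 90.00°
∠T(j1100) = − (38.16° + 90.00°) = -128.16°

-128.2°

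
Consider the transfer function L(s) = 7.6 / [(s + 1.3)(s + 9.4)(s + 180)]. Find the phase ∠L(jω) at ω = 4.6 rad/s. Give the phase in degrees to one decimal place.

-101.8 deg

∠(j4.6 + 1.3) = arctan(4.6/1.3) = 74.22°
∠(j4.6 + 9.4) = arctan(4.6/9.4) = 26.08°
∠(j4.6 + 180) = arctan(4.6/180) = 1.46°
∠L(j4.6) = − (74.22° + 26.08° + 1.46°) = -101.76°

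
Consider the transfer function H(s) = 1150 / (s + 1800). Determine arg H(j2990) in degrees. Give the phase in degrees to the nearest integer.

-59°

∠(j2990 + 1800) = arctan(2990/1800) = 58.95°
∠H(j2990) = −58.95° = -58.95°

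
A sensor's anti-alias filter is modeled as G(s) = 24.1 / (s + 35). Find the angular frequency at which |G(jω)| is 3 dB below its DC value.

For a single-pole low-pass, the −3 dB point is at the pole: ω = 35 rad/s.

35 rad/s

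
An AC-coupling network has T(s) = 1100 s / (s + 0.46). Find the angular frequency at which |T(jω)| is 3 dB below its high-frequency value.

0.46 rad/s

For a single-pole high-pass, the −3 dB point is at the pole: ω = 0.46 rad/s.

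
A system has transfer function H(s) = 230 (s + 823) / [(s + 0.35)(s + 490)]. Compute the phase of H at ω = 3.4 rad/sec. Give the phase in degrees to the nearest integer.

∠(j3.4 + 823) = arctan(3.4/823) = 0.24°
∠(j3.4 + 0.35) = arctan(3.4/0.35) = 84.12°
∠(j3.4 + 490) = arctan(3.4/490) = 0.40°
∠H(j3.4) = 0.24° − (84.12° + 0.40°) = -84.28°

-84°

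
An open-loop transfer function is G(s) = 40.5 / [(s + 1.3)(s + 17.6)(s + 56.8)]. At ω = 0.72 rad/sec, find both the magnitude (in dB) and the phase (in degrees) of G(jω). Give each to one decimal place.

|j0.72 + 1.3| = √(0.72² + 1.3²) = 1.486
|j0.72 + 17.6| = √(0.72² + 17.6²) = 17.61
|j0.72 + 56.8| = √(0.72² + 56.8²) = 56.8
|G(j0.72)| = 40.5 / (1.486 × 17.61 × 56.8) = 0.027237
20 log₁₀(0.027237) = -31.30 dB
∠(j0.72 + 1.3) = arctan(0.72/1.3) = 28.98°
∠(j0.72 + 17.6) = arctan(0.72/17.6) = 2.34°
∠(j0.72 + 56.8) = arctan(0.72/56.8) = 0.73°
∠G(j0.72) = − (28.98° + 2.34° + 0.73°) = -32.05°

|G| = -31.3 dB, ∠G = -32.0°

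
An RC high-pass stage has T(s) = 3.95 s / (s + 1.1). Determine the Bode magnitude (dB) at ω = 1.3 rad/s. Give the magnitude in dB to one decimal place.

9.6 dB

|j1.3| = 1.3
|j1.3 + 1.1| = √(1.3² + 1.1²) = 1.703
|T(j1.3)| = 3.95 × 1.3 / 1.703 = 3.0154
20 log₁₀(3.0154) = 9.59 dB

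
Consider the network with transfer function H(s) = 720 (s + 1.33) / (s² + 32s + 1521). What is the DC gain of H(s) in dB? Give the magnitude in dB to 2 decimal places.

-4.02 dB

H(0) = 720 × 1.33 / 1521 = 0.62959
20 log₁₀(0.62959) = -4.019 dB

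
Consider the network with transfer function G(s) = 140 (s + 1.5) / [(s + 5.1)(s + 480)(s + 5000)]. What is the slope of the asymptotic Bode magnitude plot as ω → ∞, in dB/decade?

With 1 zero and 3 poles, the high-frequency asymptotic slope is 20 × (1 − 3) = -40 dB/decade.

-40 dB/decade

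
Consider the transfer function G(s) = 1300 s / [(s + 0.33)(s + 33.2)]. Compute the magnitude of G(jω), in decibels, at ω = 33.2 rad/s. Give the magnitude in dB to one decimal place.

|j33.2| = 33.2
|j33.2 + 0.33| = √(33.2² + 0.33²) = 33.2
|j33.2 + 33.2| = √(33.2² + 33.2²) = 46.95
|G(j33.2)| = 1300 × 33.2 / (33.2 × 46.95) = 27.687
20 log₁₀(27.687) = 28.85 dB

28.8 dB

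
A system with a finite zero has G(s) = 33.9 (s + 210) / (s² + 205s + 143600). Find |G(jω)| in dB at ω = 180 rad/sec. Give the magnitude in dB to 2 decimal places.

|j180 + 210| = √(180² + 210²) = 276.6
|(j180)² + 205(j180) + 143600| = |1.112e+05 + j36900| = 1.172e+05
|G(j180)| = 33.9 × 276.6 / 1.172e+05 = 0.080028
20 log₁₀(0.080028) = -21.935 dB

-21.94 dB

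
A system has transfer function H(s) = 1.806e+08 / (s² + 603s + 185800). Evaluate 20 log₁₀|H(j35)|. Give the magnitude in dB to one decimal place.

59.8 dB

|(j35)² + 603(j35) + 185800| = |1.8458e+05 + j21105| = 1.858e+05
|H(j35)| = 1.806e+08 / 1.858e+05 = 972.13
20 log₁₀(972.13) = 59.75 dB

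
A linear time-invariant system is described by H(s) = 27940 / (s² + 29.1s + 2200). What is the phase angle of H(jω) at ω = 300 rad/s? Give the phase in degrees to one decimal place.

∠[(j300)² + 29.1(j300) + 2200] = ∠[-87800 + j8730] = 174.32°
∠H(j300) = −174.32° = -174.32°

-174.3 deg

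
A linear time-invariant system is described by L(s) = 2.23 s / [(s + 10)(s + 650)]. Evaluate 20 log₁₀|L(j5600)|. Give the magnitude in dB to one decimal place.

|j5600| = 5600
|j5600 + 10| = √(5600² + 10²) = 5600
|j5600 + 650| = √(5600² + 650²) = 5638
|L(j5600)| = 2.23 × 5600 / (5600 × 5638) = 0.00039556
20 log₁₀(0.00039556) = -68.06 dB

-68.1 dB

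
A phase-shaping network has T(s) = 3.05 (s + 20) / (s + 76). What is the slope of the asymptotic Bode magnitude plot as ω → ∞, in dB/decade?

With 1 zero and 1 pole, the high-frequency asymptotic slope is 20 × (1 − 1) = 0 dB/decade.

0 dB/decade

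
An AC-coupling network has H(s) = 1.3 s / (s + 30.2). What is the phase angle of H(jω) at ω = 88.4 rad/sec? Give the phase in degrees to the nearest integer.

∠(j88.4) = 90.00°
∠(j88.4 + 30.2) = arctan(88.4/30.2) = 71.14°
∠H(j88.4) = 90.00° − 71.14° = 18.86°

19°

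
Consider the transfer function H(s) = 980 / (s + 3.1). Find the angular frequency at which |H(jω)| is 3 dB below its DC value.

For a single-pole low-pass, the −3 dB point is at the pole: ω = 3.1 rad s⁻¹.

3.1 rad s⁻¹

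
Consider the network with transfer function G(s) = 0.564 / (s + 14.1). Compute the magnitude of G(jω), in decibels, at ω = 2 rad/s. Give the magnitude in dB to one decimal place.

-28.0 dB

|j2 + 14.1| = √(2² + 14.1²) = 14.24
|G(j2)| = 0.564 / 14.24 = 0.039604
20 log₁₀(0.039604) = -28.05 dB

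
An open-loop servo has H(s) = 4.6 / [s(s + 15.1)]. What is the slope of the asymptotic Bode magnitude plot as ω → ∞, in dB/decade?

-40 dB/decade

With 0 zeros and 2 poles, the high-frequency asymptotic slope is 20 × (0 − 2) = -40 dB/decade.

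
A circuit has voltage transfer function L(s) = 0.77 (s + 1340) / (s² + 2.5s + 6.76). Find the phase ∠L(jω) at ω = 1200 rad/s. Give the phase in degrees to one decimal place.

∠(j1200 + 1340) = arctan(1200/1340) = 41.85°
∠[(j1200)² + 2.5(j1200) + 6.76] = ∠[-1.44e+06 + j3000] = 179.88°
∠L(j1200) = 41.85° − 179.88° = -138.04°

-138.0°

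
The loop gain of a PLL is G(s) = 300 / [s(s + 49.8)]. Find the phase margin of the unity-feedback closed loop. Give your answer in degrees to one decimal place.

83.2 deg

Gain crossover: |G(jω)| = 1 at ω ≈ 5.98 rad s⁻¹.
∠G(j5.98) = −90° − arctan(5.98/49.8) ≈ -96.85°
PM = 180° + (-96.85°) = 83.15°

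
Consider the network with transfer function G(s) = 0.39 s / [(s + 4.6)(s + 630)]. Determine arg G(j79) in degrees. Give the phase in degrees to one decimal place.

-3.8°

∠(j79) = 90.00°
∠(j79 + 4.6) = arctan(79/4.6) = 86.67°
∠(j79 + 630) = arctan(79/630) = 7.15°
∠G(j79) = 90.00° − (86.67° + 7.15°) = -3.81°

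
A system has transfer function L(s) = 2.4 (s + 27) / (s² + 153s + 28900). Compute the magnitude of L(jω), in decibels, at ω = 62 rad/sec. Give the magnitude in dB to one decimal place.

|j62 + 27| = √(62² + 27²) = 67.62
|(j62)² + 153(j62) + 28900| = |25056 + j9486| = 2.679e+04
|L(j62)| = 2.4 × 67.62 / 2.679e+04 = 0.0060578
20 log₁₀(0.0060578) = -44.35 dB

-44.4 dB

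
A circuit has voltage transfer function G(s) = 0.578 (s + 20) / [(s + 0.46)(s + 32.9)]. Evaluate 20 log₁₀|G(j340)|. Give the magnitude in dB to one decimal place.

-55.4 dB

|j340 + 20| = √(340² + 20²) = 340.6
|j340 + 0.46| = √(340² + 0.46²) = 340
|j340 + 32.9| = √(340² + 32.9²) = 341.6
|G(j340)| = 0.578 × 340.6 / (340 × 341.6) = 0.001695
20 log₁₀(0.001695) = -55.42 dB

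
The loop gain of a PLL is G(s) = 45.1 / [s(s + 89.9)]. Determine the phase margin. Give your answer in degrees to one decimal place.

89.7 deg

Gain crossover: |G(jω)| = 1 at ω ≈ 0.502 rad s⁻¹.
∠G(j0.502) = −90° − arctan(0.502/89.9) ≈ -90.32°
PM = 180° + (-90.32°) = 89.68°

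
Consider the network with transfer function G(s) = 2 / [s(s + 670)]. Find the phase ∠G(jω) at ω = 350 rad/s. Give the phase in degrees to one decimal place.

-117.6°

∠(j350 + 670) = arctan(350/670) = 27.58°
∠(j350) = 90.00°
∠G(j350) = − (27.58° + 90.00°) = -117.58°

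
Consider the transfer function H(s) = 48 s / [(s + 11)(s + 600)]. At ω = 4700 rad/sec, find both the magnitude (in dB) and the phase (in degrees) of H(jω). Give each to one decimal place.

|H| = -39.9 dB, ∠H = -82.6 deg

|j4700| = 4700
|j4700 + 11| = √(4700² + 11²) = 4700
|j4700 + 600| = √(4700² + 600²) = 4738
|H(j4700)| = 48 × 4700 / (4700 × 4738) = 0.010131
20 log₁₀(0.010131) = -39.89 dB
∠(j4700) = 90.00°
∠(j4700 + 11) = arctan(4700/11) = 89.87°
∠(j4700 + 600) = arctan(4700/600) = 82.72°
∠H(j4700) = 90.00° − (89.87° + 82.72°) = -82.59°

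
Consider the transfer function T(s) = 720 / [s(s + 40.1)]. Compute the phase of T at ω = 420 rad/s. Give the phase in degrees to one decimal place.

-174.5°

∠(j420 + 40.1) = arctan(420/40.1) = 84.55°
∠(j420) = 90.00°
∠T(j420) = − (84.55° + 90.00°) = -174.55°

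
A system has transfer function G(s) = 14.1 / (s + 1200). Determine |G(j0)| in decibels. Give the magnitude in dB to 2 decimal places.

G(0) = 14.1 / 1200 = 0.01175
20 log₁₀(0.01175) = -38.599 dB

-38.60 dB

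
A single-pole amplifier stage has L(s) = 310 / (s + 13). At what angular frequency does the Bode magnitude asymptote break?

The single real pole at s = −13 gives a corner at ω = 13 rad/s.

13 rad/s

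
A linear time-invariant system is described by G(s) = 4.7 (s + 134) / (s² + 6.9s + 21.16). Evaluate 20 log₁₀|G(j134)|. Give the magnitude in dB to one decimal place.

-26.1 dB

|j134 + 134| = √(134² + 134²) = 189.5
|(j134)² + 6.9(j134) + 21.16| = |-17935 + j924.6| = 1.796e+04
|G(j134)| = 4.7 × 189.5 / 1.796e+04 = 0.049596
20 log₁₀(0.049596) = -26.09 dB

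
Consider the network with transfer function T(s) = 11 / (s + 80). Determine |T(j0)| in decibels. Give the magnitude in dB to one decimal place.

-17.2 dB

T(0) = 11 / 80 = 0.1375
20 log₁₀(0.1375) = -17.23 dB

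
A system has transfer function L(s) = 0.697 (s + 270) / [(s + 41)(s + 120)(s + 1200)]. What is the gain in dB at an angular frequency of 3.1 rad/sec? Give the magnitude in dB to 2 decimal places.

-89.96 dB

|j3.1 + 270| = √(3.1² + 270²) = 270
|j3.1 + 41| = √(3.1² + 41²) = 41.12
|j3.1 + 120| = √(3.1² + 120²) = 120
|j3.1 + 1200| = √(3.1² + 1200²) = 1200
|L(j3.1)| = 0.697 × 270 / (41.12 × 120 × 1200) = 3.1776e-05
20 log₁₀(3.1776e-05) = -89.958 dB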